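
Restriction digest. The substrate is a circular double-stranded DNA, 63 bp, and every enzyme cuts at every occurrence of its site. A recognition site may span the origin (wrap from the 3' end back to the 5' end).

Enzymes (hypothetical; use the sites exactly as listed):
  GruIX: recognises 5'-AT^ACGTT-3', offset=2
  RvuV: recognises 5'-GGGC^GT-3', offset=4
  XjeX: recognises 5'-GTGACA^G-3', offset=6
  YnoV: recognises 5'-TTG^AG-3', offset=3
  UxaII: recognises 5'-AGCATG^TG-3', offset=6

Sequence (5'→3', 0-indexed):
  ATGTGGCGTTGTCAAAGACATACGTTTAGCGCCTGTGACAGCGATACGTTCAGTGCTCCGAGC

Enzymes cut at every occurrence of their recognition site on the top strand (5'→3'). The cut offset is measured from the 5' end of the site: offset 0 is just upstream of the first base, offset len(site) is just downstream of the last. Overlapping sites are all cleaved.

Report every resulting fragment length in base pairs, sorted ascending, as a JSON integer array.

Site scan:
  GruIX ATACGTT/2: at [19, 43] ⇒ [21, 45]
  RvuV (GGGCGT, off=4): no sites
  XjeX GTGACAG/6: at [34] ⇒ [40]
  YnoV (TTGAG, off=3): no sites
  UxaII AGCATGTG/6: at [60] ⇒ [3]

All cut coordinates (distinct, sorted): [3, 21, 40, 45]

Fragment lengths:
  3→21: 18 bp
  21→40: 19 bp
  40→45: 5 bp
  45→3 (wrap): 63-45+3 = 21 bp

[5,18,19,21]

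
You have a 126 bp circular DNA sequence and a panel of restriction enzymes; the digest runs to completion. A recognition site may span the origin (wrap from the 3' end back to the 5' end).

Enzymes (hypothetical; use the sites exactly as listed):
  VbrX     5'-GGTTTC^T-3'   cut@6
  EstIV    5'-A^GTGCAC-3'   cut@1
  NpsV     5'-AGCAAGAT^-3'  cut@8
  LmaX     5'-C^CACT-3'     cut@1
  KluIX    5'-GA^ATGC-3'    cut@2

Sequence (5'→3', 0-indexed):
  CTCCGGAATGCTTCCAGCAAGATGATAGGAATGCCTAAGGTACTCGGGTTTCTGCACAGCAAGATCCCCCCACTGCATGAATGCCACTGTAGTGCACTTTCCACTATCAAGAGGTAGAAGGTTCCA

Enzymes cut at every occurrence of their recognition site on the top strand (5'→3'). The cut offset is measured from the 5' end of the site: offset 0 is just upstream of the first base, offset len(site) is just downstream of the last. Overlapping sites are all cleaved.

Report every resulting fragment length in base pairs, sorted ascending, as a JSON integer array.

Per-enzyme occurrences:
  VbrX (GGTTTCT, off=6): starts [46] → cuts [52]
  EstIV (AGTGCAC, off=1): starts [90] → cuts [91]
  NpsV (AGCAAGAT, off=8): starts [15, 57] → cuts [23, 65]
  LmaX (CCACT, off=1): starts [69, 83, 100, 123] → cuts [70, 84, 101, 124]
  KluIX (GAATGC, off=2): starts [5, 28, 78] → cuts [7, 30, 80]

All cut coordinates (distinct, sorted): [7, 23, 30, 52, 65, 70, 80, 84, 91, 101, 124]

Fragment lengths:
  7→23: 16 bp
  23→30: 7 bp
  30→52: 22 bp
  52→65: 13 bp
  65→70: 5 bp
  70→80: 10 bp
  80→84: 4 bp
  84→91: 7 bp
  91→101: 10 bp
  101→124: 23 bp
  124→7 (wrap): 126-124+7 = 9 bp

[4,5,7,7,9,10,10,13,16,22,23]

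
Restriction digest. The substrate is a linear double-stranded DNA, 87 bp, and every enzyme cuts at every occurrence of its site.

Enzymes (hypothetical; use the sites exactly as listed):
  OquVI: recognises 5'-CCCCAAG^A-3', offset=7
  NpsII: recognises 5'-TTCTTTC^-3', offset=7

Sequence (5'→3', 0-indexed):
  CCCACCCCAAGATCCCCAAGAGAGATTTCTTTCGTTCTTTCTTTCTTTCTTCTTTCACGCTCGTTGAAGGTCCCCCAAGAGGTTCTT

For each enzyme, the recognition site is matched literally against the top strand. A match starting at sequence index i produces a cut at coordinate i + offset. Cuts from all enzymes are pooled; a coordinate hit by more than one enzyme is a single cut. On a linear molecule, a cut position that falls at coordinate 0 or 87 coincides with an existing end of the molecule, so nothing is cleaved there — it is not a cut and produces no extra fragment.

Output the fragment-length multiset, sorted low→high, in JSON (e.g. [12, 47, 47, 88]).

[4,4,7,8,8,9,11,13,23]

Scan for sites:
  OquVI CCCCAAGA/7: at [4, 13, 72] ⇒ [11, 20, 79]
  NpsII TTCTTTC/7: at [26, 34, 38, 42, 49] ⇒ [33, 41, 45, 49, 56]

All cut coordinates (distinct, sorted): [11, 20, 33, 41, 45, 49, 56, 79]

Fragment lengths:
  [0,11): 11 bp
  [11,20): 9 bp
  [20,33): 13 bp
  [33,41): 8 bp
  [41,45): 4 bp
  [45,49): 4 bp
  [49,56): 7 bp
  [56,79): 23 bp
  [79,87): 8 bp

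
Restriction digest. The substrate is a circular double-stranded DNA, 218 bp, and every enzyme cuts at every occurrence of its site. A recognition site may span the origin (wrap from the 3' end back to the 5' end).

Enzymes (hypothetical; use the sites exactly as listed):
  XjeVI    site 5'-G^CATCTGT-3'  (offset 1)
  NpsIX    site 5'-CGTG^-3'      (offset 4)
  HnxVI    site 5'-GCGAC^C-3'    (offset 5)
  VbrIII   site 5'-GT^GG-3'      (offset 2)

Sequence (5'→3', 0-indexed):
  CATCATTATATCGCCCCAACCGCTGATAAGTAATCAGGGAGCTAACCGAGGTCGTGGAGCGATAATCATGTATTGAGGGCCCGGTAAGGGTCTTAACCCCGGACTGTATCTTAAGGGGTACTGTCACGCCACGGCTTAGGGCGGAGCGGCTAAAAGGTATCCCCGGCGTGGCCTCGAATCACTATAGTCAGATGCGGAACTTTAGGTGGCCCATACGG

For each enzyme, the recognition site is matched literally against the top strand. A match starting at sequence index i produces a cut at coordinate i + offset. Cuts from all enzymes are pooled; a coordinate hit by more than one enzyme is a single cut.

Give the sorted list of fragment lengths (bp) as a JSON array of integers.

[1,1,37,66,113]

Scan for sites:
  XjeVI (GCATCTGT, off=1): no sites
  NpsIX CGTG/4: at [52, 166] ⇒ [56, 170]
  HnxVI (GCGACC, off=5): no sites
  VbrIII GTGG/2: at [53, 167, 205] ⇒ [55, 169, 207]

All cut coordinates (distinct, sorted): [55, 56, 169, 170, 207]

Fragments:
  55→56: 1 bp
  56→169: 113 bp
  169→170: 1 bp
  170→207: 37 bp
  207→55 (wrap): 218-207+55 = 66 bp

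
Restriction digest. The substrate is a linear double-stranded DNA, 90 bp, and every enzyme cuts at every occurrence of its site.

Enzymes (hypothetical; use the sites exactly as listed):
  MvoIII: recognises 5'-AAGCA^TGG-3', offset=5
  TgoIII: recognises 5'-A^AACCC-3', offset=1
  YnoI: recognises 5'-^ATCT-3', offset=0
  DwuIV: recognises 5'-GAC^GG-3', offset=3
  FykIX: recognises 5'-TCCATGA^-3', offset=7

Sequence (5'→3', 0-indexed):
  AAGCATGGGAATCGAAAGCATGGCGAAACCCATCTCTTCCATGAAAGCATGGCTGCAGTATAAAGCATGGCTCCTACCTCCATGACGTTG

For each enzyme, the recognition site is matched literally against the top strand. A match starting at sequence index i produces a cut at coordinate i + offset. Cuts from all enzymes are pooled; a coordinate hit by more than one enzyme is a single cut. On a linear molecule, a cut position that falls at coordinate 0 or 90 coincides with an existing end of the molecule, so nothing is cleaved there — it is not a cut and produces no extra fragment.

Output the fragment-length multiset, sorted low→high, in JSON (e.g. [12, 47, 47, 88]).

Per-enzyme occurrences:
  MvoIII AAGCATGG/5: at [0, 15, 44, 62] ⇒ [5, 20, 49, 67]
  TgoIII AAACCC/1: at [25] ⇒ [26]
  YnoI ATCT/0: at [31] ⇒ [31]
  DwuIV (GACGG, off=3): no sites
  FykIX TCCATGA/7: at [37, 78] ⇒ [44, 85]

All cut coordinates (distinct, sorted): [5, 20, 26, 31, 44, 49, 67, 85]

Fragments:
  [0,5): 5 bp
  [5,20): 15 bp
  [20,26): 6 bp
  [26,31): 5 bp
  [31,44): 13 bp
  [44,49): 5 bp
  [49,67): 18 bp
  [67,85): 18 bp
  [85,90): 5 bp

[5,5,5,5,6,13,15,18,18]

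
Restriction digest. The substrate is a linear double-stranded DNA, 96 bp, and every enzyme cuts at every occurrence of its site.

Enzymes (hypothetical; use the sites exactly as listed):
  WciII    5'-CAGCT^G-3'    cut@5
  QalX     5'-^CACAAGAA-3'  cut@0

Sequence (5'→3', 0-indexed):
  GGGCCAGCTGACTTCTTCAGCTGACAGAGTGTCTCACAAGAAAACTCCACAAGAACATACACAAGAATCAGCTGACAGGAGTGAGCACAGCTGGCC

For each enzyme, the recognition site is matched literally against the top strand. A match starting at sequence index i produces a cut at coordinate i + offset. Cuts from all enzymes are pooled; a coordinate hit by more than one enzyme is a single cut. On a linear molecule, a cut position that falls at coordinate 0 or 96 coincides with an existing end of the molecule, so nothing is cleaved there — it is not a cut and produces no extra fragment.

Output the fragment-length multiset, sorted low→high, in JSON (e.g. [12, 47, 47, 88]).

[4,9,12,12,13,13,14,19]

Scan for sites:
  WciII CAGCTG/5: at [4, 17, 68, 87] ⇒ [9, 22, 73, 92]
  QalX CACAAGAA/0: at [34, 47, 59] ⇒ [34, 47, 59]

All cut coordinates (distinct, sorted): [9, 22, 34, 47, 59, 73, 92]

Fragments:
  [0,9): 9 bp
  [9,22): 13 bp
  [22,34): 12 bp
  [34,47): 13 bp
  [47,59): 12 bp
  [59,73): 14 bp
  [73,92): 19 bp
  [92,96): 4 bp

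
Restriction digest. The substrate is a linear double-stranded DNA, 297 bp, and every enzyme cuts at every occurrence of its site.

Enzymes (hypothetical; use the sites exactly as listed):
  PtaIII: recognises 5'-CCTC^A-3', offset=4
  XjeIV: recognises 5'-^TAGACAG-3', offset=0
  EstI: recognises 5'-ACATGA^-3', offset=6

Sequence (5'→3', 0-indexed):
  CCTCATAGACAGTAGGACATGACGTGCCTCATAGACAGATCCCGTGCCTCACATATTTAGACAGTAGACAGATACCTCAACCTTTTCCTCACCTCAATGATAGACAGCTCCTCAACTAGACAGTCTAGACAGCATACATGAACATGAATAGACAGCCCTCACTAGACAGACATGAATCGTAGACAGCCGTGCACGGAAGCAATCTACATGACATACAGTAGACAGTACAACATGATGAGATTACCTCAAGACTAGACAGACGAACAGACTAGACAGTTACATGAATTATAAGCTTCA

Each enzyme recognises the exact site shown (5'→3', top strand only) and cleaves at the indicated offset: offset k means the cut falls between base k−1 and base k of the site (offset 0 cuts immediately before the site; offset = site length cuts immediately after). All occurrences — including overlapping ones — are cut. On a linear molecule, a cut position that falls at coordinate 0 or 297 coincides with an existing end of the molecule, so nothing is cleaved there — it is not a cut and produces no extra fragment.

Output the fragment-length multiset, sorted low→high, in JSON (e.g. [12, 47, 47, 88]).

Per-enzyme occurrences:
  PtaIII (CCTCA, off=4): starts [0, 26, 46, 74, 86, 91, 109, 156, 243] → cuts [4, 30, 50, 78, 90, 95, 113, 160, 247]
  XjeIV (TAGACAG, off=0): starts [5, 31, 57, 64, 100, 116, 125, 148, 162, 179, 218, 252, 269] → cuts [5, 31, 57, 64, 100, 116, 125, 148, 162, 179, 218, 252, 269]
  EstI (ACATGA, off=6): starts [16, 135, 141, 169, 205, 229, 278] → cuts [22, 141, 147, 175, 211, 235, 284]

All cut coordinates (distinct, sorted): [4, 5, 22, 30, 31, 50, 57, 64, 78, 90, 95, 100, 113, 116, 125, 141, 147, 148, 160, 162, 175, 179, 211, 218, 235, 247, 252, 269, 284]

Fragments:
  [0,4): 4 bp
  [4,5): 1 bp
  [5,22): 17 bp
  [22,30): 8 bp
  [30,31): 1 bp
  [31,50): 19 bp
  [50,57): 7 bp
  [57,64): 7 bp
  [64,78): 14 bp
  [78,90): 12 bp
  [90,95): 5 bp
  [95,100): 5 bp
  [100,113): 13 bp
  [113,116): 3 bp
  [116,125): 9 bp
  [125,141): 16 bp
  [141,147): 6 bp
  [147,148): 1 bp
  [148,160): 12 bp
  [160,162): 2 bp
  [162,175): 13 bp
  [175,179): 4 bp
  [179,211): 32 bp
  [211,218): 7 bp
  [218,235): 17 bp
  [235,247): 12 bp
  [247,252): 5 bp
  [252,269): 17 bp
  [269,284): 15 bp
  [284,297): 13 bp

[1,1,1,2,3,4,4,5,5,5,6,7,7,7,8,9,12,12,12,13,13,13,14,15,16,17,17,17,19,32]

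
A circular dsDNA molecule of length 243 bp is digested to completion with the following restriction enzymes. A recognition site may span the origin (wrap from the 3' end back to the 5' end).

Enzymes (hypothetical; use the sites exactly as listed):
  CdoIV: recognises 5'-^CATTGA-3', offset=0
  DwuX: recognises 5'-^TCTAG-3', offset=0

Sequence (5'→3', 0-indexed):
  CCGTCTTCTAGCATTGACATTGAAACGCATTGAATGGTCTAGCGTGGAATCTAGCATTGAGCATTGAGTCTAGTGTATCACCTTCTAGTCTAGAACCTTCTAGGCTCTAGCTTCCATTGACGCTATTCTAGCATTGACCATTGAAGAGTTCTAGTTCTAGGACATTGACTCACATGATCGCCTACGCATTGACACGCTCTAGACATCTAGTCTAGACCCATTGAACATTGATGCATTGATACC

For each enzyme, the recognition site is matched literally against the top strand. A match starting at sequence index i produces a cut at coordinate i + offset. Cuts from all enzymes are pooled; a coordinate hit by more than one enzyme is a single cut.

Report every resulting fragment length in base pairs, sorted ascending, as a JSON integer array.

Per-enzyme occurrences:
  CdoIV (CATTGA, off=0): starts [11, 17, 27, 54, 61, 114, 131, 138, 162, 186, 218, 225, 233] → cuts [11, 17, 27, 54, 61, 114, 131, 138, 162, 186, 218, 225, 233]
  DwuX (TCTAG, off=0): starts [6, 37, 49, 68, 83, 88, 98, 105, 126, 149, 155, 197, 205, 210] → cuts [6, 37, 49, 68, 83, 88, 98, 105, 126, 149, 155, 197, 205, 210]

Pooled cuts: [6, 11, 17, 27, 37, 49, 54, 61, 68, 83, 88, 98, 105, 114, 126, 131, 138, 149, 155, 162, 186, 197, 205, 210, 218, 225, 233]

Fragments:
  6→11: 5 bp
  11→17: 6 bp
  17→27: 10 bp
  27→37: 10 bp
  37→49: 12 bp
  49→54: 5 bp
  54→61: 7 bp
  61→68: 7 bp
  68→83: 15 bp
  83→88: 5 bp
  88→98: 10 bp
  98→105: 7 bp
  105→114: 9 bp
  114→126: 12 bp
  126→131: 5 bp
  131→138: 7 bp
  138→149: 11 bp
  149→155: 6 bp
  155→162: 7 bp
  162→186: 24 bp
  186→197: 11 bp
  197→205: 8 bp
  205→210: 5 bp
  210→218: 8 bp
  218→225: 7 bp
  225→233: 8 bp
  233→6 (wrap): 243-233+6 = 16 bp

[5,5,5,5,5,6,6,7,7,7,7,7,7,8,8,8,9,10,10,10,11,11,12,12,15,16,24]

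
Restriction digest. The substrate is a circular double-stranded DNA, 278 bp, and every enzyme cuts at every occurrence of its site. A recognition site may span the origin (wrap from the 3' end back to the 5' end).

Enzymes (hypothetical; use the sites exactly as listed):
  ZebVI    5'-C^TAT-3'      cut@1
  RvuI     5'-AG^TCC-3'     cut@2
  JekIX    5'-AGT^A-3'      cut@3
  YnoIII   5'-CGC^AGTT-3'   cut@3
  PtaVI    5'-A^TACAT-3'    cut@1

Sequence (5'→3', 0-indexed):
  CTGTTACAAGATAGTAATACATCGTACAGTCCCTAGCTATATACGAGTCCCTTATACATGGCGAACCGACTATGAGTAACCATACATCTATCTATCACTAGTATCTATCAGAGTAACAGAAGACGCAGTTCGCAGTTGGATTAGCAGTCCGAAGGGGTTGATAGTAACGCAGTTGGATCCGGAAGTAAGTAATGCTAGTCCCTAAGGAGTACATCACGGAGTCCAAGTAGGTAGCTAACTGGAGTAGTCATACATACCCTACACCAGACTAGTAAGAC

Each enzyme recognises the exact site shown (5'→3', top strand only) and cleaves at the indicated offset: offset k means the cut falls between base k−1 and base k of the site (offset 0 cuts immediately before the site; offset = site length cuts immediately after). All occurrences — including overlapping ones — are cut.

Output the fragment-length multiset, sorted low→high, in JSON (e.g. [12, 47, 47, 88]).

[2,3,4,4,5,5,5,6,7,7,7,7,8,8,9,10,10,11,12,12,12,14,16,16,17,18,20,23]

Scan for sites:
  ZebVI CTAT/1: at [36, 69, 87, 91, 104] ⇒ [37, 70, 88, 92, 105]
  RvuI AGTCC/2: at [27, 45, 145, 196, 219] ⇒ [29, 47, 147, 198, 221]
  JekIX AGTA/3: at [12, 74, 99, 111, 162, 183, 187, 207, 225, 242, 270] ⇒ [15, 77, 102, 114, 165, 186, 190, 210, 228, 245, 273]
  YnoIII CGCAGTT/3: at [123, 130, 167] ⇒ [126, 133, 170]
  PtaVI ATACAT/1: at [16, 53, 81, 249] ⇒ [17, 54, 82, 250]

Pooled cuts: [15, 17, 29, 37, 47, 54, 70, 77, 82, 88, 92, 102, 105, 114, 126, 133, 147, 165, 170, 186, 190, 198, 210, 221, 228, 245, 250, 273]

Fragment lengths:
  15→17: 2 bp
  17→29: 12 bp
  29→37: 8 bp
  37→47: 10 bp
  47→54: 7 bp
  54→70: 16 bp
  70→77: 7 bp
  77→82: 5 bp
  82→88: 6 bp
  88→92: 4 bp
  92→102: 10 bp
  102→105: 3 bp
  105→114: 9 bp
  114→126: 12 bp
  126→133: 7 bp
  133→147: 14 bp
  147→165: 18 bp
  165→170: 5 bp
  170→186: 16 bp
  186→190: 4 bp
  190→198: 8 bp
  198→210: 12 bp
  210→221: 11 bp
  221→228: 7 bp
  228→245: 17 bp
  245→250: 5 bp
  250→273: 23 bp
  273→15 (wrap): 278-273+15 = 20 bp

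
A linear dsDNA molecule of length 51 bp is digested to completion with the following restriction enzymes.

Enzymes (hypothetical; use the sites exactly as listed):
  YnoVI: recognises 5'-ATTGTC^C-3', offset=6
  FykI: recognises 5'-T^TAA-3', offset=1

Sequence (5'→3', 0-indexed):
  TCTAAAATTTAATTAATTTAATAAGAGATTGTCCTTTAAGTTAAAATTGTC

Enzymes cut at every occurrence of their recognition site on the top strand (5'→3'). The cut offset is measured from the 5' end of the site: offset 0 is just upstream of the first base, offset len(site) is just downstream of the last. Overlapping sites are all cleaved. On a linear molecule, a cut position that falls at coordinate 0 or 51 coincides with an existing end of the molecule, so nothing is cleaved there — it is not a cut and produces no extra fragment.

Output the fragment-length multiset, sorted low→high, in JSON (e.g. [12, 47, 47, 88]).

[3,4,5,5,9,10,15]

Site scan:
  YnoVI ATTGTCC/6: at [27] ⇒ [33]
  FykI TTAA/1: at [8, 12, 17, 35, 40] ⇒ [9, 13, 18, 36, 41]

Pooled cuts: [9, 13, 18, 33, 36, 41]

Fragment lengths:
  [0,9): 9 bp
  [9,13): 4 bp
  [13,18): 5 bp
  [18,33): 15 bp
  [33,36): 3 bp
  [36,41): 5 bp
  [41,51): 10 bp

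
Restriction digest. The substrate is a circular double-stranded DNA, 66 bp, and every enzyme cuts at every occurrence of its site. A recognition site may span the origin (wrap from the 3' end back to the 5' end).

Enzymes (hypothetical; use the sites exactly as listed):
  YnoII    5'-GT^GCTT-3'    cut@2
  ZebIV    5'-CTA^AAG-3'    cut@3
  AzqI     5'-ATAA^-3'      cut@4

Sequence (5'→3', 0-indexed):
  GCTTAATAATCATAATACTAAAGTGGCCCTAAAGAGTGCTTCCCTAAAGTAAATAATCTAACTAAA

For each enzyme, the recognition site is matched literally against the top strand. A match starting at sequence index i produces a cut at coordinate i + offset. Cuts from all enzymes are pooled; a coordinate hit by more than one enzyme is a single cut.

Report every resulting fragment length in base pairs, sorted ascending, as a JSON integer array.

[5,6,6,8,9,10,11,11]

Site scan:
  YnoII (GTGCTT, off=2): starts [35] → cuts [37]
  ZebIV (CTAAAG, off=3): starts [17, 28, 43, 61] → cuts [20, 31, 46, 64]
  AzqI (ATAA, off=4): starts [5, 11, 52] → cuts [9, 15, 56]

All cut coordinates (distinct, sorted): [9, 15, 20, 31, 37, 46, 56, 64]

Fragments:
  9→15: 6 bp
  15→20: 5 bp
  20→31: 11 bp
  31→37: 6 bp
  37→46: 9 bp
  46→56: 10 bp
  56→64: 8 bp
  64→9 (wrap): 66-64+9 = 11 bp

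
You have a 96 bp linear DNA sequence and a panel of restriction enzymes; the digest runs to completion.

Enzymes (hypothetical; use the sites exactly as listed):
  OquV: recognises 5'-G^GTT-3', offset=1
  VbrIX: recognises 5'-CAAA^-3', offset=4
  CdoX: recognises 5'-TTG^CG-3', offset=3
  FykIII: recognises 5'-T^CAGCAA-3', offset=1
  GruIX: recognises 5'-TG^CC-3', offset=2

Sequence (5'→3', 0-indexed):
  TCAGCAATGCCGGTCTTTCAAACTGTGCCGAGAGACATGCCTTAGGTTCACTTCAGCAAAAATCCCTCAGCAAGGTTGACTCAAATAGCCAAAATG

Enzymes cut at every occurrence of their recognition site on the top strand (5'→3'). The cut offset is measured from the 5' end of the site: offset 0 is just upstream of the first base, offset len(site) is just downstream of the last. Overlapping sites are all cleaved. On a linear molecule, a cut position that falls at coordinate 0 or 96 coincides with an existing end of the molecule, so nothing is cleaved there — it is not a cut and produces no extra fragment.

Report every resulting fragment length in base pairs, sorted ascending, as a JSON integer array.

Per-enzyme occurrences:
  OquV (GGTT, off=1): starts [44, 73] → cuts [45, 74]
  VbrIX (CAAA, off=4): starts [18, 56, 81, 89] → cuts [22, 60, 85, 93]
  CdoX (TTGCG, off=3): no sites
  FykIII (TCAGCAA, off=1): starts [0, 52, 66] → cuts [1, 53, 67]
  GruIX (TGCC, off=2): starts [7, 25, 37] → cuts [9, 27, 39]

All cut coordinates (distinct, sorted): [1, 9, 22, 27, 39, 45, 53, 60, 67, 74, 85, 93]

Fragment lengths:
  [0,1): 1 bp
  [1,9): 8 bp
  [9,22): 13 bp
  [22,27): 5 bp
  [27,39): 12 bp
  [39,45): 6 bp
  [45,53): 8 bp
  [53,60): 7 bp
  [60,67): 7 bp
  [67,74): 7 bp
  [74,85): 11 bp
  [85,93): 8 bp
  [93,96): 3 bp

[1,3,5,6,7,7,7,8,8,8,11,12,13]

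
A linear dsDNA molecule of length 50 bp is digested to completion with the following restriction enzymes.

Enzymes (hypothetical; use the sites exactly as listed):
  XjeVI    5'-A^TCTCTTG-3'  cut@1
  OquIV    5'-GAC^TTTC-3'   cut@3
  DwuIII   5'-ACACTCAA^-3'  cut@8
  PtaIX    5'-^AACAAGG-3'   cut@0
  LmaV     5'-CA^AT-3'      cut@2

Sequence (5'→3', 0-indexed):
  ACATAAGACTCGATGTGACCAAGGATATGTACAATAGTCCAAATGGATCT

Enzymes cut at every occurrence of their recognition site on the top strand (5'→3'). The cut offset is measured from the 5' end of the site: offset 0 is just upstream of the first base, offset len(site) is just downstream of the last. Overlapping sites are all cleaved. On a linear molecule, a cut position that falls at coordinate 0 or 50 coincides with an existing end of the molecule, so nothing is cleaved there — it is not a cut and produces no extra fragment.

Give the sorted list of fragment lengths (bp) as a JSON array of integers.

[17,33]

Site scan:
  XjeVI (ATCTCTTG, off=1): no sites
  OquIV (GACTTTC, off=3): no sites
  DwuIII (ACACTCAA, off=8): no sites
  PtaIX (AACAAGG, off=0): no sites
  LmaV CAAT/2: at [31] ⇒ [33]

Pooled cuts: [33]

Fragments:
  [0,33): 33 bp
  [33,50): 17 bp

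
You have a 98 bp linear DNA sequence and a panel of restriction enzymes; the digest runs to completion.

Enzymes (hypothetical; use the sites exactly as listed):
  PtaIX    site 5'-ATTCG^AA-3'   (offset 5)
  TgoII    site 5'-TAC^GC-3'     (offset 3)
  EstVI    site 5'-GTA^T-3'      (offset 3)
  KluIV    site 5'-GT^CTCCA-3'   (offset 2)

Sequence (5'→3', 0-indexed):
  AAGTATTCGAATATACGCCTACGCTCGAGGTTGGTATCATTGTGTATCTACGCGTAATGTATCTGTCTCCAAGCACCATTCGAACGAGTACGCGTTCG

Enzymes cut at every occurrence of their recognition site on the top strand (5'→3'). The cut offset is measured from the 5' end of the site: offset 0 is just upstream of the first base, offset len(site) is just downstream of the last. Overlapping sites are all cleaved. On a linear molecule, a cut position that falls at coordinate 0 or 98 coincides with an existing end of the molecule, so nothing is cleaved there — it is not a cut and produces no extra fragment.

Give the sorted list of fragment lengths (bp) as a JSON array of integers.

Per-enzyme occurrences:
  PtaIX (ATTCGAA, off=5): starts [4, 77] → cuts [9, 82]
  TgoII (TACGC, off=3): starts [13, 19, 48, 88] → cuts [16, 22, 51, 91]
  EstVI (GTAT, off=3): starts [2, 33, 43, 58] → cuts [5, 36, 46, 61]
  KluIV (GTCTCCA, off=2): starts [64] → cuts [66]

All cut coordinates (distinct, sorted): [5, 9, 16, 22, 36, 46, 51, 61, 66, 82, 91]

Fragment lengths:
  [0,5): 5 bp
  [5,9): 4 bp
  [9,16): 7 bp
  [16,22): 6 bp
  [22,36): 14 bp
  [36,46): 10 bp
  [46,51): 5 bp
  [51,61): 10 bp
  [61,66): 5 bp
  [66,82): 16 bp
  [82,91): 9 bp
  [91,98): 7 bp

[4,5,5,5,6,7,7,9,10,10,14,16]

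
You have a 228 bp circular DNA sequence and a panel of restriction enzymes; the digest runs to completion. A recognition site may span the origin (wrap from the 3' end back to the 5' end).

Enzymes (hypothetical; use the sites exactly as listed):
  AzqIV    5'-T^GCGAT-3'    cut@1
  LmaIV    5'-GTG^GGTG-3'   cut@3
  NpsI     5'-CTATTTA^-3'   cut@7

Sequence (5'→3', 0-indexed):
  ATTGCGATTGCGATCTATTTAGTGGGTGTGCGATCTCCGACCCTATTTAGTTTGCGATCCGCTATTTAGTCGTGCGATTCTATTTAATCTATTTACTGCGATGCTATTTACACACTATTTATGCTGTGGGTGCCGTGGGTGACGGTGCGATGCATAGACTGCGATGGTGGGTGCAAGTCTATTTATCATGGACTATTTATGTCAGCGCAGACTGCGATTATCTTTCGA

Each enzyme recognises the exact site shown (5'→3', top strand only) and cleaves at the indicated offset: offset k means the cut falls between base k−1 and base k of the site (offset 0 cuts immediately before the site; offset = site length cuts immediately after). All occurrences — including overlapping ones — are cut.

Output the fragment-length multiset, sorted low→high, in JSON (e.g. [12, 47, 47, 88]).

Scan for sites:
  AzqIV (TGCGAT, off=1): starts [2, 8, 28, 52, 72, 96, 145, 159, 212] → cuts [3, 9, 29, 53, 73, 97, 146, 160, 213]
  LmaIV (GTGGGTG, off=3): starts [21, 125, 134, 166] → cuts [24, 128, 137, 169]
  NpsI (CTATTTA, off=7): starts [14, 42, 61, 79, 88, 103, 114, 178, 192] → cuts [21, 49, 68, 86, 95, 110, 121, 185, 199]

Pooled cuts: [3, 9, 21, 24, 29, 49, 53, 68, 73, 86, 95, 97, 110, 121, 128, 137, 146, 160, 169, 185, 199, 213]

Fragment lengths:
  3→9: 6 bp
  9→21: 12 bp
  21→24: 3 bp
  24→29: 5 bp
  29→49: 20 bp
  49→53: 4 bp
  53→68: 15 bp
  68→73: 5 bp
  73→86: 13 bp
  86→95: 9 bp
  95→97: 2 bp
  97→110: 13 bp
  110→121: 11 bp
  121→128: 7 bp
  128→137: 9 bp
  137→146: 9 bp
  146→160: 14 bp
  160→169: 9 bp
  169→185: 16 bp
  185→199: 14 bp
  199→213: 14 bp
  213→3 (wrap): 228-213+3 = 18 bp

[2,3,4,5,5,6,7,9,9,9,9,11,12,13,13,14,14,14,15,16,18,20]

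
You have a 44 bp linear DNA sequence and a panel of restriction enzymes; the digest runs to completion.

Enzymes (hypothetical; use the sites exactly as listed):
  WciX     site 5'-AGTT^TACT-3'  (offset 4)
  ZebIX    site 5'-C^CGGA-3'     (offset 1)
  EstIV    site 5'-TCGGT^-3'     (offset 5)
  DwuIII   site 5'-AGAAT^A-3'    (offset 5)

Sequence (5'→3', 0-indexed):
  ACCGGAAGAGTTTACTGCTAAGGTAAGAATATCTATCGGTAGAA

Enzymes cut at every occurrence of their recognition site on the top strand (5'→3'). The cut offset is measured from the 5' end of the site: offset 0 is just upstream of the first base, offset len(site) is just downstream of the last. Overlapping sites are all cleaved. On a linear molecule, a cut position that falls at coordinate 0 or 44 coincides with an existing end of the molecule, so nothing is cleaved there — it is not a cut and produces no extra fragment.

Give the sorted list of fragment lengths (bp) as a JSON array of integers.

Per-enzyme occurrences:
  WciX (AGTTTACT, off=4): starts [8] → cuts [12]
  ZebIX (CCGGA, off=1): starts [1] → cuts [2]
  EstIV (TCGGT, off=5): starts [35] → cuts [40]
  DwuIII (AGAATA, off=5): starts [25] → cuts [30]

All cut coordinates (distinct, sorted): [2, 12, 30, 40]

Fragment lengths:
  [0,2): 2 bp
  [2,12): 10 bp
  [12,30): 18 bp
  [30,40): 10 bp
  [40,44): 4 bp

[2,4,10,10,18]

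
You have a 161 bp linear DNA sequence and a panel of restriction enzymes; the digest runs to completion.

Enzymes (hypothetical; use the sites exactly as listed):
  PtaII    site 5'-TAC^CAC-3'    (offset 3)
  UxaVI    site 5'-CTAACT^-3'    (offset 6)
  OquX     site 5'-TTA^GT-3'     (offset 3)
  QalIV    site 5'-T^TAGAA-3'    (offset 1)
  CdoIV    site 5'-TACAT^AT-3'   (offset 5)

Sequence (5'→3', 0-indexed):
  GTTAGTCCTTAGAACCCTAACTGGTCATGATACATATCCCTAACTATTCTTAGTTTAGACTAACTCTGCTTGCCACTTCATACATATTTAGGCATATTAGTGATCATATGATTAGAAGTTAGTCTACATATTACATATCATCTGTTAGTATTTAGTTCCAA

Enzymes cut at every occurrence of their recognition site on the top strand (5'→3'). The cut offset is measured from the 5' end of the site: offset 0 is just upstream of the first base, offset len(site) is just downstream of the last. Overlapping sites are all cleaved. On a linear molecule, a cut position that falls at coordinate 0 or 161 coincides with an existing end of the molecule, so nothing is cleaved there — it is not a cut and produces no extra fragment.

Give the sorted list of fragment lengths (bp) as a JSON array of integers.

Per-enzyme occurrences:
  PtaII (TACCAC, off=3): no sites
  UxaVI CTAACT/6: at [16, 39, 59] ⇒ [22, 45, 65]
  OquX TTAGT/3: at [1, 49, 96, 118, 144, 151] ⇒ [4, 52, 99, 121, 147, 154]
  QalIV TTAGAA/1: at [8, 111] ⇒ [9, 112]
  CdoIV TACATAT/5: at [30, 80, 124, 131] ⇒ [35, 85, 129, 136]

All cut coordinates (distinct, sorted): [4, 9, 22, 35, 45, 52, 65, 85, 99, 112, 121, 129, 136, 147, 154]

Fragments:
  [0,4): 4 bp
  [4,9): 5 bp
  [9,22): 13 bp
  [22,35): 13 bp
  [35,45): 10 bp
  [45,52): 7 bp
  [52,65): 13 bp
  [65,85): 20 bp
  [85,99): 14 bp
  [99,112): 13 bp
  [112,121): 9 bp
  [121,129): 8 bp
  [129,136): 7 bp
  [136,147): 11 bp
  [147,154): 7 bp
  [154,161): 7 bp

[4,5,7,7,7,7,8,9,10,11,13,13,13,13,14,20]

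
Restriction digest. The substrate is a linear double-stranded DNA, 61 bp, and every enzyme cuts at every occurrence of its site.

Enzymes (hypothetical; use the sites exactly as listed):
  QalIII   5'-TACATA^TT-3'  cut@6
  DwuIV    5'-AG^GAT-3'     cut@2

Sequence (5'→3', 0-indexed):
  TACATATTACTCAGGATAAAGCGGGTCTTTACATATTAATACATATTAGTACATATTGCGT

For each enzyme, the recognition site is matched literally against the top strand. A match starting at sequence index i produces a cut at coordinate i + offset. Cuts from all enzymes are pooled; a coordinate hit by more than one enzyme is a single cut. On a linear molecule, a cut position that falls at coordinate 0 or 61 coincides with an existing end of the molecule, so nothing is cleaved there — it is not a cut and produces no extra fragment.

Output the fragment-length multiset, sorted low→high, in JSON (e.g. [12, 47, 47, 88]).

Per-enzyme occurrences:
  QalIII (TACATATT, off=6): starts [0, 29, 39, 49] → cuts [6, 35, 45, 55]
  DwuIV (AGGAT, off=2): starts [12] → cuts [14]

All cut coordinates (distinct, sorted): [6, 14, 35, 45, 55]

Fragment lengths:
  [0,6): 6 bp
  [6,14): 8 bp
  [14,35): 21 bp
  [35,45): 10 bp
  [45,55): 10 bp
  [55,61): 6 bp

[6,6,8,10,10,21]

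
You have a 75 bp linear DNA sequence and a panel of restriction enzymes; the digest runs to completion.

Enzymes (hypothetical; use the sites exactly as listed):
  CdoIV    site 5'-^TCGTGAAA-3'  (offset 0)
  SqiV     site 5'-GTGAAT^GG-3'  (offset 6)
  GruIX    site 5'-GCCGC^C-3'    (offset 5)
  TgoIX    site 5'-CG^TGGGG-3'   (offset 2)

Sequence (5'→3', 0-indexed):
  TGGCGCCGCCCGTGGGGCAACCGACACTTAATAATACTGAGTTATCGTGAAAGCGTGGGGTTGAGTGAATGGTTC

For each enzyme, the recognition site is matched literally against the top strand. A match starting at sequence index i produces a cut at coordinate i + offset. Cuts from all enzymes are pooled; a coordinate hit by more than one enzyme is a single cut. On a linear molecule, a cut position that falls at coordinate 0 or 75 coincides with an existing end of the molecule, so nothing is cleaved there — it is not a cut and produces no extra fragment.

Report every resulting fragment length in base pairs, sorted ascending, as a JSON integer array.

[3,5,9,11,15,32]

Scan for sites:
  CdoIV TCGTGAAA/0: at [44] ⇒ [44]
  SqiV GTGAATGG/6: at [64] ⇒ [70]
  GruIX GCCGCC/5: at [4] ⇒ [9]
  TgoIX CGTGGGG/2: at [10, 53] ⇒ [12, 55]

Pooled cuts: [9, 12, 44, 55, 70]

Fragment lengths:
  [0,9): 9 bp
  [9,12): 3 bp
  [12,44): 32 bp
  [44,55): 11 bp
  [55,70): 15 bp
  [70,75): 5 bp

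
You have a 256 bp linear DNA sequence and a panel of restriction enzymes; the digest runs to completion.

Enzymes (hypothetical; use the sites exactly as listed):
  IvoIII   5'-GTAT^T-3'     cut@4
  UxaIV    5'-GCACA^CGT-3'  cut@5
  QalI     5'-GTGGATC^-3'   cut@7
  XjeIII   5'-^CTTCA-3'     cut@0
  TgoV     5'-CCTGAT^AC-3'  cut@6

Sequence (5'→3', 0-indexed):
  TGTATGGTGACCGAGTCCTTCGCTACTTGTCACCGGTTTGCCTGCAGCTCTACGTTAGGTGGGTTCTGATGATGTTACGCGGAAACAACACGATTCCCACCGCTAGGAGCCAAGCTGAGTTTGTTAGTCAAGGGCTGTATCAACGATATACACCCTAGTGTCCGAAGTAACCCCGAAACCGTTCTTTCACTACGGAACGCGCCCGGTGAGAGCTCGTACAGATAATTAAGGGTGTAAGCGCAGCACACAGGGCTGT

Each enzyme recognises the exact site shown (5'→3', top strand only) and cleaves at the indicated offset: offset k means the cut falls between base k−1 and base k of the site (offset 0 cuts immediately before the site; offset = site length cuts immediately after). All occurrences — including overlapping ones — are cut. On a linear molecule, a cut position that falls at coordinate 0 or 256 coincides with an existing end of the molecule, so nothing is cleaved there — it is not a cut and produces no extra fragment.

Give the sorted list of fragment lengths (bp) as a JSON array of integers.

Per-enzyme occurrences:
  IvoIII (GTATT, off=4): no sites
  UxaIV (GCACACGT, off=5): no sites
  QalI (GTGGATC, off=7): no sites
  XjeIII (CTTCA, off=0): no sites
  TgoV (CCTGATAC, off=6): no sites

Pooled cuts: ∅

Fragments:
  no cuts → one linear fragment of 256 bp

[256]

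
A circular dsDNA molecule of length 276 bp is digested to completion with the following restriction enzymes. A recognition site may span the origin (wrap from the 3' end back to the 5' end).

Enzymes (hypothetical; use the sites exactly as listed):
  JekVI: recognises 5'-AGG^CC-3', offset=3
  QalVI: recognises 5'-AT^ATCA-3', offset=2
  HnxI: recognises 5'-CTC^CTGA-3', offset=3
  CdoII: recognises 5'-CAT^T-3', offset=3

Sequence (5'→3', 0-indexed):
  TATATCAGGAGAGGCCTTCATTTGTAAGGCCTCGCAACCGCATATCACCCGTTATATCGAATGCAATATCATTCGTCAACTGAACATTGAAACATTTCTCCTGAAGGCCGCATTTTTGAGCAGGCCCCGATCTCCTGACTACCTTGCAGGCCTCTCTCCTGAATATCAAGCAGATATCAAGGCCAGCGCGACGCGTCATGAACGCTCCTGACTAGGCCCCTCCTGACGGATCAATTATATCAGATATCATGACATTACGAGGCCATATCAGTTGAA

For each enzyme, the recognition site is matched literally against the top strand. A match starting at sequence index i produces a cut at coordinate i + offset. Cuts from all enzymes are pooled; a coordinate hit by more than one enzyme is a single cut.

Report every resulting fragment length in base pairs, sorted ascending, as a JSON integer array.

Scan for sites:
  JekVI (AGGCC, off=3): starts [11, 26, 104, 121, 147, 179, 213, 259] → cuts [14, 29, 107, 124, 150, 182, 216, 262]
  QalVI (ATATCA, off=2): starts [1, 41, 65, 162, 173, 236, 243, 264] → cuts [3, 43, 67, 164, 175, 238, 245, 266]
  HnxI (CTCCTGA, off=3): starts [97, 131, 155, 204, 219] → cuts [100, 134, 158, 207, 222]
  CdoII (CATT, off=3): starts [18, 69, 84, 92, 110, 252] → cuts [21, 72, 87, 95, 113, 255]

Pooled cuts: [3, 14, 21, 29, 43, 67, 72, 87, 95, 100, 107, 113, 124, 134, 150, 158, 164, 175, 182, 207, 216, 222, 238, 245, 255, 262, 266]

Fragment lengths:
  3→14: 11 bp
  14→21: 7 bp
  21→29: 8 bp
  29→43: 14 bp
  43→67: 24 bp
  67→72: 5 bp
  72→87: 15 bp
  87→95: 8 bp
  95→100: 5 bp
  100→107: 7 bp
  107→113: 6 bp
  113→124: 11 bp
  124→134: 10 bp
  134→150: 16 bp
  150→158: 8 bp
  158→164: 6 bp
  164→175: 11 bp
  175→182: 7 bp
  182→207: 25 bp
  207→216: 9 bp
  216→222: 6 bp
  222→238: 16 bp
  238→245: 7 bp
  245→255: 10 bp
  255→262: 7 bp
  262→266: 4 bp
  266→3 (wrap): 276-266+3 = 13 bp

[4,5,5,6,6,6,7,7,7,7,7,8,8,8,9,10,10,11,11,11,13,14,15,16,16,24,25]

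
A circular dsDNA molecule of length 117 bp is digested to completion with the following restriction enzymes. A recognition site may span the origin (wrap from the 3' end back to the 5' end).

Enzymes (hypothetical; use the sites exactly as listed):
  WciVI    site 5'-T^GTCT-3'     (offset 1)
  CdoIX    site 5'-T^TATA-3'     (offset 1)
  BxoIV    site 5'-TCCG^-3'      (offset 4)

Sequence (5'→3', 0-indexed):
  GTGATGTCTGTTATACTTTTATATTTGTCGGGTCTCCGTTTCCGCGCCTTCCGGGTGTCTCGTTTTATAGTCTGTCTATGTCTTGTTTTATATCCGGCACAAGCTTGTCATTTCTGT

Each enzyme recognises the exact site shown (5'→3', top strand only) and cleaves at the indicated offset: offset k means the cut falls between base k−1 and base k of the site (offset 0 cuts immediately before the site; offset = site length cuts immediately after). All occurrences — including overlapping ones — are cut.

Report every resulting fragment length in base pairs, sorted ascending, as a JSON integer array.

[3,6,6,6,8,8,8,9,9,9,19,26]

Per-enzyme occurrences:
  WciVI TGTCT/1: at [4, 55, 72, 78] ⇒ [5, 56, 73, 79]
  CdoIX TTATA/1: at [10, 18, 64, 87] ⇒ [11, 19, 65, 88]
  BxoIV TCCG/4: at [34, 40, 49, 92] ⇒ [38, 44, 53, 96]

Pooled cuts: [5, 11, 19, 38, 44, 53, 56, 65, 73, 79, 88, 96]

Fragment lengths:
  5→11: 6 bp
  11→19: 8 bp
  19→38: 19 bp
  38→44: 6 bp
  44→53: 9 bp
  53→56: 3 bp
  56→65: 9 bp
  65→73: 8 bp
  73→79: 6 bp
  79→88: 9 bp
  88→96: 8 bp
  96→5 (wrap): 117-96+5 = 26 bp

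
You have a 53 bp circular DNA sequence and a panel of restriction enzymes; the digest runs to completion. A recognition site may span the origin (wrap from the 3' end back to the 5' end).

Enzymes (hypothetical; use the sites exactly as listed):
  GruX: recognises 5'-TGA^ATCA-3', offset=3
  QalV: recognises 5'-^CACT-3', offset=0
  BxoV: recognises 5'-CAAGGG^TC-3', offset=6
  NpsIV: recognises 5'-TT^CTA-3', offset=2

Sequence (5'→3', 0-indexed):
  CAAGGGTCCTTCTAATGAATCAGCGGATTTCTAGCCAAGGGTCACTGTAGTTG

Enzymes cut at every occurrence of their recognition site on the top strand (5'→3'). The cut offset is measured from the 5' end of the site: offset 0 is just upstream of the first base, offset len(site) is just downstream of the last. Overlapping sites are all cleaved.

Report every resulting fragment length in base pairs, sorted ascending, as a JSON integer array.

Per-enzyme occurrences:
  GruX TGAATCA/3: at [15] ⇒ [18]
  QalV CACT/0: at [42] ⇒ [42]
  BxoV CAAGGGTC/6: at [0, 35] ⇒ [6, 41]
  NpsIV TTCTA/2: at [9, 28] ⇒ [11, 30]

All cut coordinates (distinct, sorted): [6, 11, 18, 30, 41, 42]

Fragment lengths:
  6→11: 5 bp
  11→18: 7 bp
  18→30: 12 bp
  30→41: 11 bp
  41→42: 1 bp
  42→6 (wrap): 53-42+6 = 17 bp

[1,5,7,11,12,17]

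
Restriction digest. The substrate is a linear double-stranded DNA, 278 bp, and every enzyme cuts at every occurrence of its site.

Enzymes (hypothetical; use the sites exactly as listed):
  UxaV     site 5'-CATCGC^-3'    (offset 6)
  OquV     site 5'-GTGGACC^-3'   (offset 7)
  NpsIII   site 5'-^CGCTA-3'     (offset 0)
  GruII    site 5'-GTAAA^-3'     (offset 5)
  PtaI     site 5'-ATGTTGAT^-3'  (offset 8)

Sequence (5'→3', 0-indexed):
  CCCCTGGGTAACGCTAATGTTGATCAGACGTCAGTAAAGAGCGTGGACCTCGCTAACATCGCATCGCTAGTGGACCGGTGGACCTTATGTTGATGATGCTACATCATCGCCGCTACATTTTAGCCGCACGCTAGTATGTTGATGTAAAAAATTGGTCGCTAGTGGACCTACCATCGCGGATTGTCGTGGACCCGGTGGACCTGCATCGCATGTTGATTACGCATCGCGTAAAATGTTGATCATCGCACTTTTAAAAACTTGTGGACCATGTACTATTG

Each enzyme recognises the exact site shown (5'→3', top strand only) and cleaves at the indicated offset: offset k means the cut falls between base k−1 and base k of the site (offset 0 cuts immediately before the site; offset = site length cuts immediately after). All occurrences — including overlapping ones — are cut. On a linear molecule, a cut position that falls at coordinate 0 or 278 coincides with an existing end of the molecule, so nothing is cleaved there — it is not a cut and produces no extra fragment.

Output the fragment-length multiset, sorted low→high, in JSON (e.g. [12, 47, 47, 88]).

Site scan:
  UxaV CATCGC/6: at [56, 61, 104, 171, 203, 221, 240] ⇒ [62, 67, 110, 177, 209, 227, 246]
  OquV GTGGACC/7: at [42, 69, 77, 161, 185, 194, 260] ⇒ [49, 76, 84, 168, 192, 201, 267]
  NpsIII CGCTA/0: at [11, 50, 64, 110, 128, 156] ⇒ [11, 50, 64, 110, 128, 156]
  GruII GTAAA/5: at [33, 143, 227] ⇒ [38, 148, 232]
  PtaI ATGTTGAT/8: at [16, 86, 135, 209, 232] ⇒ [24, 94, 143, 217, 240]

Pooled cuts: [11, 24, 38, 49, 50, 62, 64, 67, 76, 84, 94, 110, 128, 143, 148, 156, 168, 177, 192, 201, 209, 217, 227, 232, 240, 246, 267]

Fragment lengths:
  [0,11): 11 bp
  [11,24): 13 bp
  [24,38): 14 bp
  [38,49): 11 bp
  [49,50): 1 bp
  [50,62): 12 bp
  [62,64): 2 bp
  [64,67): 3 bp
  [67,76): 9 bp
  [76,84): 8 bp
  [84,94): 10 bp
  [94,110): 16 bp
  [110,128): 18 bp
  [128,143): 15 bp
  [143,148): 5 bp
  [148,156): 8 bp
  [156,168): 12 bp
  [168,177): 9 bp
  [177,192): 15 bp
  [192,201): 9 bp
  [201,209): 8 bp
  [209,217): 8 bp
  [217,227): 10 bp
  [227,232): 5 bp
  [232,240): 8 bp
  [240,246): 6 bp
  [246,267): 21 bp
  [267,278): 11 bp

[1,2,3,5,5,6,8,8,8,8,8,9,9,9,10,10,11,11,11,12,12,13,14,15,15,16,18,21]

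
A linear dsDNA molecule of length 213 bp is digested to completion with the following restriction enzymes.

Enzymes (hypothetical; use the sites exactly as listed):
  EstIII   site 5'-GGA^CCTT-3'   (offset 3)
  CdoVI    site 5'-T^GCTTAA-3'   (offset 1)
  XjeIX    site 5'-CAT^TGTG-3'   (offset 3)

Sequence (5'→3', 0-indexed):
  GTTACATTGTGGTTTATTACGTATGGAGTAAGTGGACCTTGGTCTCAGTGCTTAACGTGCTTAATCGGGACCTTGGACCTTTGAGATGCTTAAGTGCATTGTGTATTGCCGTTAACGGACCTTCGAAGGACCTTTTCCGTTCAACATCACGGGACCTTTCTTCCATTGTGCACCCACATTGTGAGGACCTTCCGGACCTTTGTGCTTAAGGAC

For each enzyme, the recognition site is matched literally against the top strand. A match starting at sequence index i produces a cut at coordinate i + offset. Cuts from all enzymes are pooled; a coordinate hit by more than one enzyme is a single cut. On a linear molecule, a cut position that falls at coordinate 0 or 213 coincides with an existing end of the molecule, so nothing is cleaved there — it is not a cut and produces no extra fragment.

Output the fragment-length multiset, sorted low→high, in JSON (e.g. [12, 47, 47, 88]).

Site scan:
  EstIII GGACCTT/3: at [33, 67, 74, 116, 127, 151, 184, 193] ⇒ [36, 70, 77, 119, 130, 154, 187, 196]
  CdoVI TGCTTAA/1: at [48, 57, 86, 202] ⇒ [49, 58, 87, 203]
  XjeIX CATTGTG/3: at [4, 96, 163, 176] ⇒ [7, 99, 166, 179]

Pooled cuts: [7, 36, 49, 58, 70, 77, 87, 99, 119, 130, 154, 166, 179, 187, 196, 203]

Fragment lengths:
  [0,7): 7 bp
  [7,36): 29 bp
  [36,49): 13 bp
  [49,58): 9 bp
  [58,70): 12 bp
  [70,77): 7 bp
  [77,87): 10 bp
  [87,99): 12 bp
  [99,119): 20 bp
  [119,130): 11 bp
  [130,154): 24 bp
  [154,166): 12 bp
  [166,179): 13 bp
  [179,187): 8 bp
  [187,196): 9 bp
  [196,203): 7 bp
  [203,213): 10 bp

[7,7,7,8,9,9,10,10,11,12,12,12,13,13,20,24,29]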